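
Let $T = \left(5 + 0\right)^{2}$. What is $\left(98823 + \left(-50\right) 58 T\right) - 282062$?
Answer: $-255739$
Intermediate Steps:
$T = 25$ ($T = 5^{2} = 25$)
$\left(98823 + \left(-50\right) 58 T\right) - 282062 = \left(98823 + \left(-50\right) 58 \cdot 25\right) - 282062 = \left(98823 - 72500\right) - 282062 = 26323 - 282062 = -255739$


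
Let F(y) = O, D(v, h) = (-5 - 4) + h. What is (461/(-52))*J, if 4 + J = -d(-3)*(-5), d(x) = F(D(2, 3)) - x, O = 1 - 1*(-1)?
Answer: -9681/52 ≈ -186.17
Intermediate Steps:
O = 2 (O = 1 + 1 = 2)
D(v, h) = -9 + h
F(y) = 2
d(x) = 2 - x
J = 21 (J = -4 - (2 - 1*(-3))*(-5) = -4 - (2 + 3)*(-5) = -4 - 1*5*(-5) = -4 - 5*(-5) = -4 + 25 = 21)
(461/(-52))*J = (461/(-52))*21 = (461*(-1/52))*21 = -461/52*21 = -9681/52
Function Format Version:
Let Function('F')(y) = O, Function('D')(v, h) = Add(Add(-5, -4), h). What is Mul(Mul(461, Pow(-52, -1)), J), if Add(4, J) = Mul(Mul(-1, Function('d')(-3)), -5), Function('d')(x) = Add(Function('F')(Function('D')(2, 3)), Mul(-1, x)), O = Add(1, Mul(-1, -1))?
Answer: Rational(-9681, 52) ≈ -186.17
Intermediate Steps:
O = 2 (O = Add(1, 1) = 2)
Function('D')(v, h) = Add(-9, h)
Function('F')(y) = 2
Function('d')(x) = Add(2, Mul(-1, x))
J = 21 (J = Add(-4, Mul(Mul(-1, Add(2, Mul(-1, -3))), -5)) = Add(-4, Mul(Mul(-1, Add(2, 3)), -5)) = Add(-4, Mul(Mul(-1, 5), -5)) = Add(-4, Mul(-5, -5)) = Add(-4, 25) = 21)
Mul(Mul(461, Pow(-52, -1)), J) = Mul(Mul(461, Pow(-52, -1)), 21) = Mul(Mul(461, Rational(-1, 52)), 21) = Mul(Rational(-461, 52), 21) = Rational(-9681, 52)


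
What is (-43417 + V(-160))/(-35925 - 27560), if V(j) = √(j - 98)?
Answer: 43417/63485 - I*√258/63485 ≈ 0.68389 - 0.00025301*I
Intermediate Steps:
V(j) = √(-98 + j)
(-43417 + V(-160))/(-35925 - 27560) = (-43417 + √(-98 - 160))/(-35925 - 27560) = (-43417 + √(-258))/(-63485) = (-43417 + I*√258)*(-1/63485) = 43417/63485 - I*√258/63485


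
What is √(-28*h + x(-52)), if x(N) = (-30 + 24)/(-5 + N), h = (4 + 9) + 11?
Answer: I*√242554/19 ≈ 25.921*I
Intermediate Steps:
h = 24 (h = 13 + 11 = 24)
x(N) = -6/(-5 + N)
√(-28*h + x(-52)) = √(-28*24 - 6/(-5 - 52)) = √(-672 - 6/(-57)) = √(-672 - 6*(-1/57)) = √(-672 + 2/19) = √(-12766/19) = I*√242554/19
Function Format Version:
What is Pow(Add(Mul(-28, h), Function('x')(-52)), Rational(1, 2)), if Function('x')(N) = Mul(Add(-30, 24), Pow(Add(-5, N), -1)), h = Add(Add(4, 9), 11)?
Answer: Mul(Rational(1, 19), I, Pow(242554, Rational(1, 2))) ≈ Mul(25.921, I)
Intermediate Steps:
h = 24 (h = Add(13, 11) = 24)
Function('x')(N) = Mul(-6, Pow(Add(-5, N), -1))
Pow(Add(Mul(-28, h), Function('x')(-52)), Rational(1, 2)) = Pow(Add(Mul(-28, 24), Mul(-6, Pow(Add(-5, -52), -1))), Rational(1, 2)) = Pow(Add(-672, Mul(-6, Pow(-57, -1))), Rational(1, 2)) = Pow(Add(-672, Mul(-6, Rational(-1, 57))), Rational(1, 2)) = Pow(Add(-672, Rational(2, 19)), Rational(1, 2)) = Pow(Rational(-12766, 19), Rational(1, 2)) = Mul(Rational(1, 19), I, Pow(242554, Rational(1, 2)))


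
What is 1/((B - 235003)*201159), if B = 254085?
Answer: 1/3838516038 ≈ 2.6052e-10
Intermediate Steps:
1/((B - 235003)*201159) = 1/((254085 - 235003)*201159) = (1/201159)/19082 = (1/19082)*(1/201159) = 1/3838516038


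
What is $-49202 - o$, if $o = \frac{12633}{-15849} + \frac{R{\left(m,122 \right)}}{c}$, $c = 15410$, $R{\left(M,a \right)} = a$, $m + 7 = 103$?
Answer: $- \frac{2002760625538}{40705515} \approx -49201.0$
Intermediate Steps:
$m = 96$ ($m = -7 + 103 = 96$)
$o = - \frac{32123492}{40705515}$ ($o = \frac{12633}{-15849} + \frac{122}{15410} = 12633 \left(- \frac{1}{15849}\right) + 122 \cdot \frac{1}{15410} = - \frac{4211}{5283} + \frac{61}{7705} = - \frac{32123492}{40705515} \approx -0.78917$)
$-49202 - o = -49202 - - \frac{32123492}{40705515} = -49202 + \frac{32123492}{40705515} = - \frac{2002760625538}{40705515}$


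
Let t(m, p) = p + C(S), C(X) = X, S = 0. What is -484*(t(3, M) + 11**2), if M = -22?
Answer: -47916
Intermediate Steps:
t(m, p) = p (t(m, p) = p + 0 = p)
-484*(t(3, M) + 11**2) = -484*(-22 + 11**2) = -484*(-22 + 121) = -484*99 = -47916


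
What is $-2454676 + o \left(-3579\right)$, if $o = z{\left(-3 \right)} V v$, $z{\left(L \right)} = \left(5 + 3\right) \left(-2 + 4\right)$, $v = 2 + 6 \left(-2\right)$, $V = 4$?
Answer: $-164116$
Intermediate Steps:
$v = -10$ ($v = 2 - 12 = -10$)
$z{\left(L \right)} = 16$ ($z{\left(L \right)} = 8 \cdot 2 = 16$)
$o = -640$ ($o = 16 \cdot 4 \left(-10\right) = 64 \left(-10\right) = -640$)
$-2454676 + o \left(-3579\right) = -2454676 - -2290560 = -2454676 + 2290560 = -164116$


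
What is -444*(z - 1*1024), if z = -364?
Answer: 616272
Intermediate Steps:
-444*(z - 1*1024) = -444*(-364 - 1*1024) = -444*(-364 - 1024) = -444*(-1388) = 616272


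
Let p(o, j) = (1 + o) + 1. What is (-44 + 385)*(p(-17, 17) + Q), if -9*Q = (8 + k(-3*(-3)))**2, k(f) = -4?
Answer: -51491/9 ≈ -5721.2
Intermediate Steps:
p(o, j) = 2 + o
Q = -16/9 (Q = -(8 - 4)**2/9 = -1/9*4**2 = -1/9*16 = -16/9 ≈ -1.7778)
(-44 + 385)*(p(-17, 17) + Q) = (-44 + 385)*((2 - 17) - 16/9) = 341*(-15 - 16/9) = 341*(-151/9) = -51491/9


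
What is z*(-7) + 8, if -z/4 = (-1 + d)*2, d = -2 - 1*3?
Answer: -328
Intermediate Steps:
d = -5 (d = -2 - 3 = -5)
z = 48 (z = -4*(-1 - 5)*2 = -(-24)*2 = -4*(-12) = 48)
z*(-7) + 8 = 48*(-7) + 8 = -336 + 8 = -328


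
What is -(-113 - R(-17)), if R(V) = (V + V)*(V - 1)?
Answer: 725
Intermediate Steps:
R(V) = 2*V*(-1 + V) (R(V) = (2*V)*(-1 + V) = 2*V*(-1 + V))
-(-113 - R(-17)) = -(-113 - 2*(-17)*(-1 - 17)) = -(-113 - 2*(-17)*(-18)) = -(-113 - 1*612) = -(-113 - 612) = -1*(-725) = 725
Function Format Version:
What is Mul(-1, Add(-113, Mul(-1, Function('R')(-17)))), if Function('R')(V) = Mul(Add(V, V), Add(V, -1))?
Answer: 725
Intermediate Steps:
Function('R')(V) = Mul(2, V, Add(-1, V)) (Function('R')(V) = Mul(Mul(2, V), Add(-1, V)) = Mul(2, V, Add(-1, V)))
Mul(-1, Add(-113, Mul(-1, Function('R')(-17)))) = Mul(-1, Add(-113, Mul(-1, Mul(2, -17, Add(-1, -17))))) = Mul(-1, Add(-113, Mul(-1, Mul(2, -17, -18)))) = Mul(-1, Add(-113, Mul(-1, 612))) = Mul(-1, Add(-113, -612)) = Mul(-1, -725) = 725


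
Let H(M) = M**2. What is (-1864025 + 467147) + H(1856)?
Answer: 2047858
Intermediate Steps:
(-1864025 + 467147) + H(1856) = (-1864025 + 467147) + 1856**2 = -1396878 + 3444736 = 2047858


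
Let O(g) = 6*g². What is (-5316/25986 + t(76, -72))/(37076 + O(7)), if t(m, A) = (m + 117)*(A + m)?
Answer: 1671323/80924735 ≈ 0.020653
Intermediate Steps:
t(m, A) = (117 + m)*(A + m)
(-5316/25986 + t(76, -72))/(37076 + O(7)) = (-5316/25986 + (76² + 117*(-72) + 117*76 - 72*76))/(37076 + 6*7²) = (-5316*1/25986 + (5776 - 8424 + 8892 - 5472))/(37076 + 6*49) = (-886/4331 + 772)/(37076 + 294) = (3342646/4331)/37370 = (3342646/4331)*(1/37370) = 1671323/80924735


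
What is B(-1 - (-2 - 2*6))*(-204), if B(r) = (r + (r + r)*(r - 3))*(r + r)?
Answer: -1447992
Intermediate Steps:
B(r) = 2*r*(r + 2*r*(-3 + r)) (B(r) = (r + (2*r)*(-3 + r))*(2*r) = (r + 2*r*(-3 + r))*(2*r) = 2*r*(r + 2*r*(-3 + r)))
B(-1 - (-2 - 2*6))*(-204) = ((-1 - (-2 - 2*6))²*(-10 + 4*(-1 - (-2 - 2*6))))*(-204) = ((-1 - (-2 - 12))²*(-10 + 4*(-1 - (-2 - 12))))*(-204) = ((-1 - 1*(-14))²*(-10 + 4*(-1 - 1*(-14))))*(-204) = ((-1 + 14)²*(-10 + 4*(-1 + 14)))*(-204) = (13²*(-10 + 4*13))*(-204) = (169*(-10 + 52))*(-204) = (169*42)*(-204) = 7098*(-204) = -1447992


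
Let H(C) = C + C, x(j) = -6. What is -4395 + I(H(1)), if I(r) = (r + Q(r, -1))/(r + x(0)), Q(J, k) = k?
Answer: -17581/4 ≈ -4395.3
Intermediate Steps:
H(C) = 2*C
I(r) = (-1 + r)/(-6 + r) (I(r) = (r - 1)/(r - 6) = (-1 + r)/(-6 + r))
-4395 + I(H(1)) = -4395 + (-1 + 2*1)/(-6 + 2*1) = -4395 + (-1 + 2)/(-6 + 2) = -4395 + 1/(-4) = -4395 - ¼*1 = -4395 - ¼ = -17581/4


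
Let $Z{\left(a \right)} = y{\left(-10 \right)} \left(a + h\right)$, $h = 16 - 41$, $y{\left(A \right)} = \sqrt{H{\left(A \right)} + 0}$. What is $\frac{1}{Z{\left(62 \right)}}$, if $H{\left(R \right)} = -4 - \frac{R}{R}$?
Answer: $- \frac{i \sqrt{5}}{185} \approx - 0.012087 i$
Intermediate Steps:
$H{\left(R \right)} = -5$ ($H{\left(R \right)} = -4 - 1 = -5$)
$y{\left(A \right)} = i \sqrt{5}$ ($y{\left(A \right)} = \sqrt{-5 + 0} = \sqrt{-5} = i \sqrt{5}$)
$h = -25$ ($h = 16 - 41 = -25$)
$Z{\left(a \right)} = i \sqrt{5} \left(-25 + a\right)$ ($Z{\left(a \right)} = i \sqrt{5} \left(a - 25\right) = i \sqrt{5} \left(-25 + a\right)$)
$\frac{1}{Z{\left(62 \right)}} = \frac{1}{i \sqrt{5} \left(-25 + 62\right)} = \frac{1}{i \sqrt{5} \cdot 37} = \frac{1}{37 i \sqrt{5}} = - \frac{i \sqrt{5}}{185}$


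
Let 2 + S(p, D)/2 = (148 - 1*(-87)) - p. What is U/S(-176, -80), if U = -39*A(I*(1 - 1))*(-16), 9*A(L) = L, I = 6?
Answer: 0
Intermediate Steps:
A(L) = L/9
S(p, D) = 466 - 2*p (S(p, D) = -4 + 2*((148 - 1*(-87)) - p) = -4 + 2*((148 + 87) - p) = -4 + 2*(235 - p) = -4 + (470 - 2*p) = 466 - 2*p)
U = 0 (U = -13*6*(1 - 1)/3*(-16) = -13*6*0/3*(-16) = -13*0/3*(-16) = -39*0*(-16) = 0*(-16) = 0)
U/S(-176, -80) = 0/(466 - 2*(-176)) = 0/(466 + 352) = 0/818 = 0*(1/818) = 0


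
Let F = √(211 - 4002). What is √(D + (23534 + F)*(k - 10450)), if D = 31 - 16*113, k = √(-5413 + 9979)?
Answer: √(-1777 + (-10450 + √4566)*(23534 + I*√3791)) ≈ 20.45 - 15631.0*I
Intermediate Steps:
F = I*√3791 (F = √(-3791) = I*√3791 ≈ 61.571*I)
k = √4566 ≈ 67.572
D = -1777 (D = 31 - 1808 = -1777)
√(D + (23534 + F)*(k - 10450)) = √(-1777 + (23534 + I*√3791)*(√4566 - 10450)) = √(-1777 + (23534 + I*√3791)*(-10450 + √4566)) = √(-1777 + (-10450 + √4566)*(23534 + I*√3791))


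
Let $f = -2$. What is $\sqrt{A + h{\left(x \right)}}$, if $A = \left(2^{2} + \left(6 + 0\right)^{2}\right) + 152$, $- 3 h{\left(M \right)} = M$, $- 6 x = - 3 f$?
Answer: $\frac{\sqrt{1731}}{3} \approx 13.868$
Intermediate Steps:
$x = -1$ ($x = - \frac{\left(-3\right) \left(-2\right)}{6} = \left(- \frac{1}{6}\right) 6 = -1$)
$h{\left(M \right)} = - \frac{M}{3}$
$A = 192$ ($A = \left(4 + 6^{2}\right) + 152 = \left(4 + 36\right) + 152 = 40 + 152 = 192$)
$\sqrt{A + h{\left(x \right)}} = \sqrt{192 - - \frac{1}{3}} = \sqrt{192 + \frac{1}{3}} = \sqrt{\frac{577}{3}} = \frac{\sqrt{1731}}{3}$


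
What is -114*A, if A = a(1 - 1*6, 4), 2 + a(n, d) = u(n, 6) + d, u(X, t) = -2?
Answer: 0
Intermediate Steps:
a(n, d) = -4 + d (a(n, d) = -2 + (-2 + d) = -4 + d)
A = 0 (A = -4 + 4 = 0)
-114*A = -114*0 = 0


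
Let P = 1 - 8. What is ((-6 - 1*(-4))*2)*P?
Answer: 28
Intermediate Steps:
P = -7
((-6 - 1*(-4))*2)*P = ((-6 - 1*(-4))*2)*(-7) = ((-6 + 4)*2)*(-7) = -2*2*(-7) = -4*(-7) = 28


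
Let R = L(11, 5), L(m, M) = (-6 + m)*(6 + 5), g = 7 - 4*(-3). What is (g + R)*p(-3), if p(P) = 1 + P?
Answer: -148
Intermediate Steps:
g = 19 (g = 7 + 12 = 19)
L(m, M) = -66 + 11*m (L(m, M) = (-6 + m)*11 = -66 + 11*m)
R = 55 (R = -66 + 11*11 = -66 + 121 = 55)
(g + R)*p(-3) = (19 + 55)*(1 - 3) = 74*(-2) = -148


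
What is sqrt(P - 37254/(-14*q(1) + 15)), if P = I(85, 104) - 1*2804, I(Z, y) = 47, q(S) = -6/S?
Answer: I*sqrt(3412167)/33 ≈ 55.976*I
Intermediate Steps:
P = -2757 (P = 47 - 1*2804 = 47 - 2804 = -2757)
sqrt(P - 37254/(-14*q(1) + 15)) = sqrt(-2757 - 37254/(-(-84)/1 + 15)) = sqrt(-2757 - 37254/(-(-84) + 15)) = sqrt(-2757 - 37254/(-14*(-6) + 15)) = sqrt(-2757 - 37254/(84 + 15)) = sqrt(-2757 - 37254/99) = sqrt(-2757 - 37254*1/99) = sqrt(-2757 - 12418/33) = sqrt(-103399/33) = I*sqrt(3412167)/33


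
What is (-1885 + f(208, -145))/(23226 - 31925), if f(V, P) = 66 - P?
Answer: 1674/8699 ≈ 0.19244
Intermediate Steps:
(-1885 + f(208, -145))/(23226 - 31925) = (-1885 + (66 - 1*(-145)))/(23226 - 31925) = (-1885 + (66 + 145))/(-8699) = (-1885 + 211)*(-1/8699) = -1674*(-1/8699) = 1674/8699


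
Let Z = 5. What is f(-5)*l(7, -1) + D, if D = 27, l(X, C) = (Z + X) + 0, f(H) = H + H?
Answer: -93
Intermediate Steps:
f(H) = 2*H
l(X, C) = 5 + X (l(X, C) = (5 + X) + 0 = 5 + X)
f(-5)*l(7, -1) + D = (2*(-5))*(5 + 7) + 27 = -10*12 + 27 = -120 + 27 = -93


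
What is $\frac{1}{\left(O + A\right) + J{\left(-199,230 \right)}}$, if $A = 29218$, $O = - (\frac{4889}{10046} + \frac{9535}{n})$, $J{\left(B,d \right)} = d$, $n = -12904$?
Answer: $\frac{64816792}{1908741241293} \approx 3.3958 \cdot 10^{-5}$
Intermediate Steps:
$O = \frac{16350477}{64816792}$ ($O = - (\frac{4889}{10046} + \frac{9535}{-12904}) = - (4889 \cdot \frac{1}{10046} + 9535 \left(- \frac{1}{12904}\right)) = - (\frac{4889}{10046} - \frac{9535}{12904}) = \left(-1\right) \left(- \frac{16350477}{64816792}\right) = \frac{16350477}{64816792} \approx 0.25226$)
$\frac{1}{\left(O + A\right) + J{\left(-199,230 \right)}} = \frac{1}{\left(\frac{16350477}{64816792} + 29218\right) + 230} = \frac{1}{\frac{1893833379133}{64816792} + 230} = \frac{1}{\frac{1908741241293}{64816792}} = \frac{64816792}{1908741241293}$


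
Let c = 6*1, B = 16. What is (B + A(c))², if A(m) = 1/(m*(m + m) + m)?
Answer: 1560001/6084 ≈ 256.41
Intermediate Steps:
c = 6
A(m) = 1/(m + 2*m²) (A(m) = 1/(m*(2*m) + m) = 1/(2*m² + m) = 1/(m + 2*m²))
(B + A(c))² = (16 + 1/(6*(1 + 2*6)))² = (16 + 1/(6*(1 + 12)))² = (16 + (⅙)/13)² = (16 + (⅙)*(1/13))² = (16 + 1/78)² = (1249/78)² = 1560001/6084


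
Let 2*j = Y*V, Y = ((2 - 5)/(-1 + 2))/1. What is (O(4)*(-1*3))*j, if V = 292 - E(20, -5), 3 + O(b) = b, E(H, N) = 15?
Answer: 2493/2 ≈ 1246.5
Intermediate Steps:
O(b) = -3 + b
Y = -3 (Y = -3/1*1 = -3*1*1 = -3*1 = -3)
V = 277 (V = 292 - 1*15 = 292 - 15 = 277)
j = -831/2 (j = (-3*277)/2 = (1/2)*(-831) = -831/2 ≈ -415.50)
(O(4)*(-1*3))*j = ((-3 + 4)*(-1*3))*(-831/2) = (1*(-3))*(-831/2) = -3*(-831/2) = 2493/2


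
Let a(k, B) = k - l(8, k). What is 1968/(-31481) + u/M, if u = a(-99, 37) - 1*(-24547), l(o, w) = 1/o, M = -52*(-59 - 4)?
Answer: 6105571079/825054048 ≈ 7.4002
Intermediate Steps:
M = 3276 (M = -52*(-63) = 3276)
a(k, B) = -⅛ + k (a(k, B) = k - 1/8 = k - 1*⅛ = k - ⅛ = -⅛ + k)
u = 195583/8 (u = (-⅛ - 99) - 1*(-24547) = -793/8 + 24547 = 195583/8 ≈ 24448.)
1968/(-31481) + u/M = 1968/(-31481) + (195583/8)/3276 = 1968*(-1/31481) + (195583/8)*(1/3276) = -1968/31481 + 195583/26208 = 6105571079/825054048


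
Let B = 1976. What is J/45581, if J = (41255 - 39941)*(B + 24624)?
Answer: 1839600/2399 ≈ 766.82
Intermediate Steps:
J = 34952400 (J = (41255 - 39941)*(1976 + 24624) = 1314*26600 = 34952400)
J/45581 = 34952400/45581 = 34952400*(1/45581) = 1839600/2399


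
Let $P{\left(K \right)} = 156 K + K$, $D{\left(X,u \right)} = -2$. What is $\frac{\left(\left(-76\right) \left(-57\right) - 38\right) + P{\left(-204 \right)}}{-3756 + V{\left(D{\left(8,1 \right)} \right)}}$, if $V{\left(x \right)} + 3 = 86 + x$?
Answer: $\frac{566}{75} \approx 7.5467$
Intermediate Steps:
$V{\left(x \right)} = 83 + x$ ($V{\left(x \right)} = -3 + \left(86 + x\right) = 83 + x$)
$P{\left(K \right)} = 157 K$
$\frac{\left(\left(-76\right) \left(-57\right) - 38\right) + P{\left(-204 \right)}}{-3756 + V{\left(D{\left(8,1 \right)} \right)}} = \frac{\left(\left(-76\right) \left(-57\right) - 38\right) + 157 \left(-204\right)}{-3756 + \left(83 - 2\right)} = \frac{\left(4332 - 38\right) - 32028}{-3756 + 81} = \frac{4294 - 32028}{-3675} = \left(-27734\right) \left(- \frac{1}{3675}\right) = \frac{566}{75}$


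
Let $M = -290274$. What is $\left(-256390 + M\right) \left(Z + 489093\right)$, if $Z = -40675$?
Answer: $-245133977552$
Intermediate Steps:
$\left(-256390 + M\right) \left(Z + 489093\right) = \left(-256390 - 290274\right) \left(-40675 + 489093\right) = \left(-546664\right) 448418 = -245133977552$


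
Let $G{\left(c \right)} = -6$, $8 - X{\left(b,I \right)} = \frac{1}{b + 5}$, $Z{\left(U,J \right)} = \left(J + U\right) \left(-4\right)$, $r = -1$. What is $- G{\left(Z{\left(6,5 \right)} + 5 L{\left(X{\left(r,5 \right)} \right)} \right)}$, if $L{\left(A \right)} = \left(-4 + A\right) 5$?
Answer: $6$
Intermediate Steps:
$Z{\left(U,J \right)} = - 4 J - 4 U$
$X{\left(b,I \right)} = 8 - \frac{1}{5 + b}$ ($X{\left(b,I \right)} = 8 - \frac{1}{b + 5} = 8 - \frac{1}{5 + b}$)
$L{\left(A \right)} = -20 + 5 A$
$- G{\left(Z{\left(6,5 \right)} + 5 L{\left(X{\left(r,5 \right)} \right)} \right)} = \left(-1\right) \left(-6\right) = 6$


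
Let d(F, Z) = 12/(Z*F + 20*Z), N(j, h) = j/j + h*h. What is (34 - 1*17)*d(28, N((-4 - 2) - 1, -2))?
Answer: 17/20 ≈ 0.85000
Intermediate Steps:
N(j, h) = 1 + h**2
d(F, Z) = 12/(20*Z + F*Z) (d(F, Z) = 12/(F*Z + 20*Z) = 12/(20*Z + F*Z))
(34 - 1*17)*d(28, N((-4 - 2) - 1, -2)) = (34 - 1*17)*(12/((1 + (-2)**2)*(20 + 28))) = (34 - 17)*(12/((1 + 4)*48)) = 17*(12*(1/48)/5) = 17*(12*(1/5)*(1/48)) = 17*(1/20) = 17/20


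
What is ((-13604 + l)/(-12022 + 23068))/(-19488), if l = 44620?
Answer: -3877/26908056 ≈ -0.00014408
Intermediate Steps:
((-13604 + l)/(-12022 + 23068))/(-19488) = ((-13604 + 44620)/(-12022 + 23068))/(-19488) = (31016/11046)*(-1/19488) = (31016*(1/11046))*(-1/19488) = (15508/5523)*(-1/19488) = -3877/26908056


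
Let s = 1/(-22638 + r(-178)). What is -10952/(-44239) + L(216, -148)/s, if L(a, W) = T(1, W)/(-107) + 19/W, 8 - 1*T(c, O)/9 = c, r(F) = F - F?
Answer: 5687004991973/350284402 ≈ 16235.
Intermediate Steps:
r(F) = 0
T(c, O) = 72 - 9*c
L(a, W) = -63/107 + 19/W (L(a, W) = (72 - 9*1)/(-107) + 19/W = (72 - 9)*(-1/107) + 19/W = 63*(-1/107) + 19/W = -63/107 + 19/W)
s = -1/22638 (s = 1/(-22638 + 0) = 1/(-22638) = -1/22638 ≈ -4.4174e-5)
-10952/(-44239) + L(216, -148)/s = -10952/(-44239) + (-63/107 + 19/(-148))/(-1/22638) = -10952*(-1/44239) + (-63/107 + 19*(-1/148))*(-22638) = 10952/44239 + (-63/107 - 19/148)*(-22638) = 10952/44239 - 11357/15836*(-22638) = 10952/44239 + 128549883/7918 = 5687004991973/350284402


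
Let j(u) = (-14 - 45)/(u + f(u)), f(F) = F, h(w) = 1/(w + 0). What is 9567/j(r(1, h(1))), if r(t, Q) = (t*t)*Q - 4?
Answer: 57402/59 ≈ 972.92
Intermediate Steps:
h(w) = 1/w
r(t, Q) = -4 + Q*t² (r(t, Q) = t²*Q - 4 = Q*t² - 4 = -4 + Q*t²)
j(u) = -59/(2*u) (j(u) = (-14 - 45)/(u + u) = -59*1/(2*u) = -59/(2*u))
9567/j(r(1, h(1))) = 9567/((-59/(2*(-4 + 1²/1)))) = 9567/((-59/(2*(-4 + 1*1)))) = 9567/((-59/(2*(-4 + 1)))) = 9567/((-59/2/(-3))) = 9567/((-59/2*(-⅓))) = 9567/(59/6) = 9567*(6/59) = 57402/59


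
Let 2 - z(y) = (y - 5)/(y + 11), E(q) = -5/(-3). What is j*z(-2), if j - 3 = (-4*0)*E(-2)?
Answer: 25/3 ≈ 8.3333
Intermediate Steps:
E(q) = 5/3 (E(q) = -5*(-⅓) = 5/3)
j = 3 (j = 3 - 4*0*(5/3) = 3 + 0*(5/3) = 3 + 0 = 3)
z(y) = 2 - (-5 + y)/(11 + y) (z(y) = 2 - (y - 5)/(y + 11) = 2 - (-5 + y)/(11 + y))
j*z(-2) = 3*((27 - 2)/(11 - 2)) = 3*(25/9) = 25/3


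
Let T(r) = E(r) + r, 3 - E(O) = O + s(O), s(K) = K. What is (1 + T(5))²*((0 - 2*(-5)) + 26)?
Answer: 36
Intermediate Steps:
E(O) = 3 - 2*O (E(O) = 3 - (O + O) = 3 - 2*O)
T(r) = 3 - r (T(r) = (3 - 2*r) + r = 3 - r)
(1 + T(5))²*((0 - 2*(-5)) + 26) = (1 + (3 - 1*5))²*((0 - 2*(-5)) + 26) = (1 + (3 - 5))²*((0 + 10) + 26) = (1 - 2)²*(10 + 26) = (-1)²*36 = 1*36 = 36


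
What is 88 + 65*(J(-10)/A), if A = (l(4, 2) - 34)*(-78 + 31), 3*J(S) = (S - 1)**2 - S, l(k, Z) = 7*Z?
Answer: 51335/564 ≈ 91.020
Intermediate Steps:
J(S) = -S/3 + (-1 + S)**2/3 (J(S) = ((S - 1)**2 - S)/3 = ((-1 + S)**2 - S)/3 = -S/3 + (-1 + S)**2/3)
A = 940 (A = (7*2 - 34)*(-78 + 31) = (14 - 34)*(-47) = -20*(-47) = 940)
88 + 65*(J(-10)/A) = 88 + 65*((-1/3*(-10) + (-1 - 10)**2/3)/940) = 88 + 65*((10/3 + (1/3)*(-11)**2)*(1/940)) = 88 + 65*((10/3 + (1/3)*121)*(1/940)) = 88 + 65*((10/3 + 121/3)*(1/940)) = 88 + 65*((131/3)*(1/940)) = 88 + 65*(131/2820) = 88 + 1703/564 = 51335/564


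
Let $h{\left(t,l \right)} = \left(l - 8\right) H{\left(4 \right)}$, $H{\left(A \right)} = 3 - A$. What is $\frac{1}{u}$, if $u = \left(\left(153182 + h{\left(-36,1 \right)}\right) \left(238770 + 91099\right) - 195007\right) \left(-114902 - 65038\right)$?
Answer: $- \frac{1}{9092747375685960} \approx -1.0998 \cdot 10^{-16}$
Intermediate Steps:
$h{\left(t,l \right)} = 8 - l$ ($h{\left(t,l \right)} = \left(l - 8\right) \left(3 - 4\right) = \left(-8 + l\right) \left(3 - 4\right) = \left(-8 + l\right) \left(-1\right) = 8 - l$)
$u = -9092747375685960$ ($u = \left(\left(153182 + \left(8 - 1\right)\right) \left(238770 + 91099\right) - 195007\right) \left(-114902 - 65038\right) = \left(\left(153182 + \left(8 - 1\right)\right) 329869 - 195007\right) \left(-179940\right) = \left(\left(153182 + 7\right) 329869 - 195007\right) \left(-179940\right) = \left(153189 \cdot 329869 - 195007\right) \left(-179940\right) = \left(50532302241 - 195007\right) \left(-179940\right) = 50532107234 \left(-179940\right) = -9092747375685960$)
$\frac{1}{u} = \frac{1}{-9092747375685960} = - \frac{1}{9092747375685960}$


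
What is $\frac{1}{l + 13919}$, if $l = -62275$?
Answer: $- \frac{1}{48356} \approx -2.068 \cdot 10^{-5}$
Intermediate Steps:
$\frac{1}{l + 13919} = \frac{1}{-62275 + 13919} = \frac{1}{-48356} = - \frac{1}{48356}$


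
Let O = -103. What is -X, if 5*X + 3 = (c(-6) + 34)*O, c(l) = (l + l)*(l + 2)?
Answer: 8449/5 ≈ 1689.8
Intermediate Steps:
c(l) = 2*l*(2 + l) (c(l) = (2*l)*(2 + l) = 2*l*(2 + l))
X = -8449/5 (X = -⅗ + ((2*(-6)*(2 - 6) + 34)*(-103))/5 = -⅗ + ((2*(-6)*(-4) + 34)*(-103))/5 = -⅗ + ((48 + 34)*(-103))/5 = -⅗ + (82*(-103))/5 = -⅗ + (⅕)*(-8446) = -⅗ - 8446/5 = -8449/5 ≈ -1689.8)
-X = -1*(-8449/5) = 8449/5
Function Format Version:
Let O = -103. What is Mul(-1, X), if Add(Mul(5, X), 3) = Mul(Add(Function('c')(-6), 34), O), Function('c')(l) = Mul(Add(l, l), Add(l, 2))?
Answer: Rational(8449, 5) ≈ 1689.8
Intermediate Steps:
Function('c')(l) = Mul(2, l, Add(2, l)) (Function('c')(l) = Mul(Mul(2, l), Add(2, l)) = Mul(2, l, Add(2, l)))
X = Rational(-8449, 5) (X = Add(Rational(-3, 5), Mul(Rational(1, 5), Mul(Add(Mul(2, -6, Add(2, -6)), 34), -103))) = Add(Rational(-3, 5), Mul(Rational(1, 5), Mul(Add(Mul(2, -6, -4), 34), -103))) = Add(Rational(-3, 5), Mul(Rational(1, 5), Mul(Add(48, 34), -103))) = Add(Rational(-3, 5), Mul(Rational(1, 5), Mul(82, -103))) = Add(Rational(-3, 5), Mul(Rational(1, 5), -8446)) = Add(Rational(-3, 5), Rational(-8446, 5)) = Rational(-8449, 5) ≈ -1689.8)
Mul(-1, X) = Mul(-1, Rational(-8449, 5)) = Rational(8449, 5)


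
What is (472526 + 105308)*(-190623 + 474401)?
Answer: 163976576852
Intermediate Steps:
(472526 + 105308)*(-190623 + 474401) = 577834*283778 = 163976576852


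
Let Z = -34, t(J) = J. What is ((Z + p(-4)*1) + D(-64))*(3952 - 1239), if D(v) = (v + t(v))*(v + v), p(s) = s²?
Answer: 44400958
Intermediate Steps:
D(v) = 4*v² (D(v) = (v + v)*(v + v) = (2*v)*(2*v) = 4*v²)
((Z + p(-4)*1) + D(-64))*(3952 - 1239) = ((-34 + (-4)²*1) + 4*(-64)²)*(3952 - 1239) = ((-34 + 16*1) + 4*4096)*2713 = ((-34 + 16) + 16384)*2713 = (-18 + 16384)*2713 = 16366*2713 = 44400958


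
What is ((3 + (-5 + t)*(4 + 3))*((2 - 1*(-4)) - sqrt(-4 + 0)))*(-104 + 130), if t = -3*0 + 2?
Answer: -2808 + 936*I ≈ -2808.0 + 936.0*I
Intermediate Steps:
t = 2 (t = 0 + 2 = 2)
((3 + (-5 + t)*(4 + 3))*((2 - 1*(-4)) - sqrt(-4 + 0)))*(-104 + 130) = ((3 + (-5 + 2)*(4 + 3))*((2 - 1*(-4)) - sqrt(-4 + 0)))*(-104 + 130) = ((3 - 3*7)*((2 + 4) - sqrt(-4)))*26 = ((3 - 21)*(6 - 2*I))*26 = -18*(6 - 2*I)*26 = (-108 + 36*I)*26 = -2808 + 936*I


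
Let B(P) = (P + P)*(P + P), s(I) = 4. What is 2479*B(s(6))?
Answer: 158656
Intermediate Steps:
B(P) = 4*P**2 (B(P) = (2*P)*(2*P) = 4*P**2)
2479*B(s(6)) = 2479*(4*4**2) = 2479*(4*16) = 2479*64 = 158656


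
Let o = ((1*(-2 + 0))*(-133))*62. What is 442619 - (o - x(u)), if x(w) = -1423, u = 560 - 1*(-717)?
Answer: 424704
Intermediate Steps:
u = 1277 (u = 560 + 717 = 1277)
o = 16492 (o = ((1*(-2))*(-133))*62 = -2*(-133)*62 = 266*62 = 16492)
442619 - (o - x(u)) = 442619 - (16492 - 1*(-1423)) = 442619 - (16492 + 1423) = 442619 - 1*17915 = 442619 - 17915 = 424704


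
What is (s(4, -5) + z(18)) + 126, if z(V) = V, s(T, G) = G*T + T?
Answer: 128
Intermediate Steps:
s(T, G) = T + G*T
(s(4, -5) + z(18)) + 126 = (4*(1 - 5) + 18) + 126 = (4*(-4) + 18) + 126 = (-16 + 18) + 126 = 2 + 126 = 128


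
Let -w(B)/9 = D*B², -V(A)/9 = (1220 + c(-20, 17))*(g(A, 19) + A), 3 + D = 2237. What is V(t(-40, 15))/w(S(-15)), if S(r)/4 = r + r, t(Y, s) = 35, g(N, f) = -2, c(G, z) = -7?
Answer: 13343/10723200 ≈ 0.0012443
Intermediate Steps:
S(r) = 8*r (S(r) = 4*(r + r) = 4*(2*r) = 8*r)
D = 2234 (D = -3 + 2237 = 2234)
V(A) = 21834 - 10917*A (V(A) = -9*(1220 - 7)*(-2 + A) = -10917*(-2 + A) = -9*(-2426 + 1213*A) = 21834 - 10917*A)
w(B) = -20106*B²
V(t(-40, 15))/w(S(-15)) = (21834 - 10917*35)/((-20106*(8*(-15))²)) = (21834 - 382095)/((-20106*(-120)²)) = -360261/((-20106*14400)) = -360261/(-289526400) = -360261*(-1/289526400) = 13343/10723200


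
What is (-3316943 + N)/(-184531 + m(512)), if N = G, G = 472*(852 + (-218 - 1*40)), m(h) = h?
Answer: 3036575/184019 ≈ 16.501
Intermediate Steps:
G = 280368 (G = 472*(852 + (-218 - 40)) = 472*(852 - 258) = 472*594 = 280368)
N = 280368
(-3316943 + N)/(-184531 + m(512)) = (-3316943 + 280368)/(-184531 + 512) = -3036575/(-184019) = -3036575*(-1/184019) = 3036575/184019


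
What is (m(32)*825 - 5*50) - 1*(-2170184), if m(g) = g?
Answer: 2196334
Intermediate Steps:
(m(32)*825 - 5*50) - 1*(-2170184) = (32*825 - 5*50) - 1*(-2170184) = (26400 - 250) + 2170184 = 26150 + 2170184 = 2196334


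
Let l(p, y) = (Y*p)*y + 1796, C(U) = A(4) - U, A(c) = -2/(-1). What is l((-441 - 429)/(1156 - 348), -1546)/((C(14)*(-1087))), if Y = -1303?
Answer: -437777473/2634888 ≈ -166.15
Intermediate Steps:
A(c) = 2 (A(c) = -2*(-1) = 2)
C(U) = 2 - U
l(p, y) = 1796 - 1303*p*y (l(p, y) = (-1303*p)*y + 1796 = -1303*p*y + 1796 = 1796 - 1303*p*y)
l((-441 - 429)/(1156 - 348), -1546)/((C(14)*(-1087))) = (1796 - 1303*(-441 - 429)/(1156 - 348)*(-1546))/(((2 - 1*14)*(-1087))) = (1796 - 1303*(-870/808)*(-1546))/(((2 - 14)*(-1087))) = (1796 - 1303*(-870*1/808)*(-1546))/((-12*(-1087))) = (1796 - 1303*(-435/404)*(-1546))/13044 = (1796 - 438140265/202)*(1/13044) = -437777473/202*1/13044 = -437777473/2634888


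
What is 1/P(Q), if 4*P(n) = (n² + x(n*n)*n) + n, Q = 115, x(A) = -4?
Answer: 1/3220 ≈ 0.00031056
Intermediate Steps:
P(n) = -3*n/4 + n²/4 (P(n) = ((n² - 4*n) + n)/4 = (n² - 3*n)/4 = -3*n/4 + n²/4)
1/P(Q) = 1/((¼)*115*(-3 + 115)) = 1/((¼)*115*112) = 1/3220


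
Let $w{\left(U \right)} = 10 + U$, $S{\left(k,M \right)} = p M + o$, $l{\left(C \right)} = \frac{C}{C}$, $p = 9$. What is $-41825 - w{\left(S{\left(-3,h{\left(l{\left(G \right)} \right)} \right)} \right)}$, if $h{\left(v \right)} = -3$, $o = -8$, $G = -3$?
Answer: $-41800$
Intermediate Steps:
$l{\left(C \right)} = 1$
$S{\left(k,M \right)} = -8 + 9 M$ ($S{\left(k,M \right)} = 9 M - 8 = -8 + 9 M$)
$-41825 - w{\left(S{\left(-3,h{\left(l{\left(G \right)} \right)} \right)} \right)} = -41825 - \left(10 + \left(-8 + 9 \left(-3\right)\right)\right) = -41825 - \left(10 - 35\right) = -41825 - -25 = -41825 + 25 = -41800$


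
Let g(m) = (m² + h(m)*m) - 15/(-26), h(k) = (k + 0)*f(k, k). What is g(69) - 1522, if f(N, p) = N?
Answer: 8625463/26 ≈ 3.3175e+5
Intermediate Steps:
h(k) = k² (h(k) = (k + 0)*k = k*k = k²)
g(m) = 15/26 + m² + m³ (g(m) = (m² + m²*m) - 15/(-26) = (m² + m³) - 15*(-1/26) = (m² + m³) + 15/26 = 15/26 + m² + m³)
g(69) - 1522 = (15/26 + 69² + 69³) - 1522 = (15/26 + 4761 + 328509) - 1522 = 8665035/26 - 1522 = 8625463/26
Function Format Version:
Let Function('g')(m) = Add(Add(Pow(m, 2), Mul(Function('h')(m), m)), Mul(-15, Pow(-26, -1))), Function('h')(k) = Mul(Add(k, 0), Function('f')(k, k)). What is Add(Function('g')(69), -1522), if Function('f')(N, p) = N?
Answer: Rational(8625463, 26) ≈ 3.3175e+5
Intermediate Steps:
Function('h')(k) = Pow(k, 2) (Function('h')(k) = Mul(Add(k, 0), k) = Mul(k, k) = Pow(k, 2))
Function('g')(m) = Add(Rational(15, 26), Pow(m, 2), Pow(m, 3)) (Function('g')(m) = Add(Add(Pow(m, 2), Mul(Pow(m, 2), m)), Mul(-15, Pow(-26, -1))) = Add(Add(Pow(m, 2), Pow(m, 3)), Mul(-15, Rational(-1, 26))) = Add(Add(Pow(m, 2), Pow(m, 3)), Rational(15, 26)) = Add(Rational(15, 26), Pow(m, 2), Pow(m, 3)))
Add(Function('g')(69), -1522) = Add(Add(Rational(15, 26), Pow(69, 2), Pow(69, 3)), -1522) = Add(Add(Rational(15, 26), 4761, 328509), -1522) = Add(Rational(8665035, 26), -1522) = Rational(8625463, 26)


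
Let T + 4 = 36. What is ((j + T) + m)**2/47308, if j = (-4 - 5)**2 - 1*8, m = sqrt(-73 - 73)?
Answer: (105 + I*sqrt(146))**2/47308 ≈ 0.22996 + 0.053637*I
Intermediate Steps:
m = I*sqrt(146) (m = sqrt(-146) = I*sqrt(146) ≈ 12.083*I)
T = 32 (T = -4 + 36 = 32)
j = 73 (j = (-9)**2 - 8 = 81 - 8 = 73)
((j + T) + m)**2/47308 = ((73 + 32) + I*sqrt(146))**2/47308 = (105 + I*sqrt(146))**2*(1/47308) = (105 + I*sqrt(146))**2/47308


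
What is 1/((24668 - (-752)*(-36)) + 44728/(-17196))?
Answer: -4299/10345978 ≈ -0.00041552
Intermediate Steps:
1/((24668 - (-752)*(-36)) + 44728/(-17196)) = 1/((24668 - 1*27072) + 44728*(-1/17196)) = 1/((24668 - 27072) - 11182/4299) = 1/(-2404 - 11182/4299) = 1/(-10345978/4299) = -4299/10345978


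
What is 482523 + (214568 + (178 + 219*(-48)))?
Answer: 686757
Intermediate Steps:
482523 + (214568 + (178 + 219*(-48))) = 482523 + (214568 + (178 - 10512)) = 482523 + (214568 - 10334) = 482523 + 204234 = 686757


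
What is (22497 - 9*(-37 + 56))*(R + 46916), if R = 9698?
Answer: 1263964164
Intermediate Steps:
(22497 - 9*(-37 + 56))*(R + 46916) = (22497 - 9*(-37 + 56))*(9698 + 46916) = (22497 - 9*19)*56614 = (22497 - 171)*56614 = 22326*56614 = 1263964164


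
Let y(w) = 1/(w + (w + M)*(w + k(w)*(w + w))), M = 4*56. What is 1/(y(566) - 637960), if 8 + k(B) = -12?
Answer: -17437894/11124678856241 ≈ -1.5675e-6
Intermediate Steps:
k(B) = -20 (k(B) = -8 - 12 = -20)
M = 224
y(w) = 1/(w - 39*w*(224 + w)) (y(w) = 1/(w + (w + 224)*(w - 20*(w + w))) = 1/(w + (224 + w)*(w - 40*w)) = 1/(w + (224 + w)*(-39*w)) = 1/(w - 39*w*(224 + w)))
1/(y(566) - 637960) = 1/(1/(566*(-8735 - 39*566)) - 637960) = 1/(1/(566*(-8735 - 22074)) - 637960) = 1/((1/566)/(-30809) - 637960) = 1/((1/566)*(-1/30809) - 637960) = 1/(-1/17437894 - 637960) = 1/(-11124678856241/17437894) = -17437894/11124678856241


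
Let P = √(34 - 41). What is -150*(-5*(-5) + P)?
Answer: -3750 - 150*I*√7 ≈ -3750.0 - 396.86*I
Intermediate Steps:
P = I*√7 (P = √(-7) = I*√7 ≈ 2.6458*I)
-150*(-5*(-5) + P) = -150*(-5*(-5) + I*√7) = -150*(25 + I*√7) = -3750 - 150*I*√7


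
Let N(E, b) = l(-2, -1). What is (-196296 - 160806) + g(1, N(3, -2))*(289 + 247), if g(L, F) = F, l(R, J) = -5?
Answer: -359782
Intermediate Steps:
N(E, b) = -5
(-196296 - 160806) + g(1, N(3, -2))*(289 + 247) = (-196296 - 160806) - 5*(289 + 247) = -357102 - 5*536 = -357102 - 2680 = -359782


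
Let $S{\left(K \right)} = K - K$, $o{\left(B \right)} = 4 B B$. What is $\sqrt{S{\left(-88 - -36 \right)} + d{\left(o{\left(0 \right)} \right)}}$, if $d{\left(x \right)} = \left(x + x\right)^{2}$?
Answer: $0$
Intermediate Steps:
$o{\left(B \right)} = 4 B^{2}$
$d{\left(x \right)} = 4 x^{2}$ ($d{\left(x \right)} = \left(2 x\right)^{2} = 4 x^{2}$)
$S{\left(K \right)} = 0$
$\sqrt{S{\left(-88 - -36 \right)} + d{\left(o{\left(0 \right)} \right)}} = \sqrt{0 + 4 \left(4 \cdot 0^{2}\right)^{2}} = \sqrt{0 + 4 \left(4 \cdot 0\right)^{2}} = \sqrt{0 + 4 \cdot 0^{2}} = \sqrt{0 + 4 \cdot 0} = \sqrt{0 + 0} = \sqrt{0} = 0$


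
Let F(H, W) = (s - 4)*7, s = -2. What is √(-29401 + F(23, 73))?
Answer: I*√29443 ≈ 171.59*I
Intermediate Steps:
F(H, W) = -42 (F(H, W) = (-2 - 4)*7 = -6*7 = -42)
√(-29401 + F(23, 73)) = √(-29401 - 42) = √(-29443) = I*√29443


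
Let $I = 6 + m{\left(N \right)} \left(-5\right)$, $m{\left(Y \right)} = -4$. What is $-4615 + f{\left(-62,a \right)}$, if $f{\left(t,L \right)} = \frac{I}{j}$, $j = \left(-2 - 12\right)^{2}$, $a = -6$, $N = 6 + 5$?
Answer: $- \frac{452257}{98} \approx -4614.9$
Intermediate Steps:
$N = 11$
$I = 26$ ($I = 6 - -20 = 6 + 20 = 26$)
$j = 196$ ($j = \left(-2 - 12\right)^{2} = \left(-14\right)^{2} = 196$)
$f{\left(t,L \right)} = \frac{13}{98}$ ($f{\left(t,L \right)} = \frac{26}{196} = 26 \cdot \frac{1}{196} = \frac{13}{98}$)
$-4615 + f{\left(-62,a \right)} = -4615 + \frac{13}{98} = - \frac{452257}{98}$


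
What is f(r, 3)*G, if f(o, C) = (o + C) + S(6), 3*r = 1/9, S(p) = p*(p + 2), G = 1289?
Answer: 1776242/27 ≈ 65787.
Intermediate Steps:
S(p) = p*(2 + p)
r = 1/27 (r = (⅓)/9 = (⅓)*(⅑) = 1/27 ≈ 0.037037)
f(o, C) = 48 + C + o (f(o, C) = (o + C) + 6*(2 + 6) = (C + o) + 6*8 = (C + o) + 48 = 48 + C + o)
f(r, 3)*G = (48 + 3 + 1/27)*1289 = (1378/27)*1289 = 1776242/27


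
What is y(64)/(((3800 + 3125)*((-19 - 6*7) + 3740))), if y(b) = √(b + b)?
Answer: 8*√2/25477075 ≈ 4.4407e-7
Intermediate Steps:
y(b) = √2*√b (y(b) = √(2*b) = √2*√b)
y(64)/(((3800 + 3125)*((-19 - 6*7) + 3740))) = (√2*√64)/(((3800 + 3125)*((-19 - 6*7) + 3740))) = (√2*8)/((6925*((-19 - 42) + 3740))) = (8*√2)/((6925*(-61 + 3740))) = (8*√2)/((6925*3679)) = (8*√2)/25477075 = (8*√2)*(1/25477075) = 8*√2/25477075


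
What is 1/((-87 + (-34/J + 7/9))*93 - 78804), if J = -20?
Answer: -30/2599937 ≈ -1.1539e-5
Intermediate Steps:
1/((-87 + (-34/J + 7/9))*93 - 78804) = 1/((-87 + (-34/(-20) + 7/9))*93 - 78804) = 1/((-87 + (-34*(-1/20) + 7*(⅑)))*93 - 78804) = 1/((-87 + (17/10 + 7/9))*93 - 78804) = 1/((-87 + 223/90)*93 - 78804) = 1/(-7607/90*93 - 78804) = 1/(-235817/30 - 78804) = 1/(-2599937/30) = -30/2599937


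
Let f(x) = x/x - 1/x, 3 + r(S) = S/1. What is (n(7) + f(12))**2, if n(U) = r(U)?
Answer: 3481/144 ≈ 24.174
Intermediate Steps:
r(S) = -3 + S (r(S) = -3 + S/1 = -3 + S*1 = -3 + S)
n(U) = -3 + U
f(x) = 1 - 1/x
(n(7) + f(12))**2 = ((-3 + 7) + (-1 + 12)/12)**2 = (4 + (1/12)*11)**2 = (4 + 11/12)**2 = (59/12)**2 = 3481/144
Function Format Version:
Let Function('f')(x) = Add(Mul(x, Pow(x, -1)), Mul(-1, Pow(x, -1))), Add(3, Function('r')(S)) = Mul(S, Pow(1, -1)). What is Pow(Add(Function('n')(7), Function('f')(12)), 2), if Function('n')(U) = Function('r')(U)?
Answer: Rational(3481, 144) ≈ 24.174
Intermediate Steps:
Function('r')(S) = Add(-3, S) (Function('r')(S) = Add(-3, Mul(S, Pow(1, -1))) = Add(-3, Mul(S, 1)) = Add(-3, S))
Function('n')(U) = Add(-3, U)
Function('f')(x) = Add(1, Mul(-1, Pow(x, -1)))
Pow(Add(Function('n')(7), Function('f')(12)), 2) = Pow(Add(Add(-3, 7), Mul(Pow(12, -1), Add(-1, 12))), 2) = Pow(Add(4, Mul(Rational(1, 12), 11)), 2) = Pow(Add(4, Rational(11, 12)), 2) = Pow(Rational(59, 12), 2) = Rational(3481, 144)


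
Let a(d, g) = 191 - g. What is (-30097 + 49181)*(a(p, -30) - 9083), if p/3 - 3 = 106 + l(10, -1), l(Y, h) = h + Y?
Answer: -169122408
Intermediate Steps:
l(Y, h) = Y + h
p = 354 (p = 9 + 3*(106 + (10 - 1)) = 9 + 3*(106 + 9) = 9 + 3*115 = 9 + 345 = 354)
(-30097 + 49181)*(a(p, -30) - 9083) = (-30097 + 49181)*((191 - 1*(-30)) - 9083) = 19084*((191 + 30) - 9083) = 19084*(221 - 9083) = 19084*(-8862) = -169122408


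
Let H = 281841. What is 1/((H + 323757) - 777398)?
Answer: -1/171800 ≈ -5.8207e-6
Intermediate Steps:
1/((H + 323757) - 777398) = 1/((281841 + 323757) - 777398) = 1/(605598 - 777398) = 1/(-171800) = -1/171800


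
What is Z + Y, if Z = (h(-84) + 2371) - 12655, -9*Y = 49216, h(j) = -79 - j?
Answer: -141727/9 ≈ -15747.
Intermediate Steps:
Y = -49216/9 (Y = -⅑*49216 = -49216/9 ≈ -5468.4)
Z = -10279 (Z = ((-79 - 1*(-84)) + 2371) - 12655 = ((-79 + 84) + 2371) - 12655 = (5 + 2371) - 12655 = 2376 - 12655 = -10279)
Z + Y = -10279 - 49216/9 = -141727/9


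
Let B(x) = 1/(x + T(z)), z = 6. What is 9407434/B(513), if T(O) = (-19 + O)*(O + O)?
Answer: 3358453938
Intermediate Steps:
T(O) = 2*O*(-19 + O) (T(O) = (-19 + O)*(2*O) = 2*O*(-19 + O))
B(x) = 1/(-156 + x) (B(x) = 1/(x + 2*6*(-19 + 6)) = 1/(x + 2*6*(-13)) = 1/(x - 156) = 1/(-156 + x))
9407434/B(513) = 9407434/(1/(-156 + 513)) = 9407434/(1/357) = 9407434*357 = 3358453938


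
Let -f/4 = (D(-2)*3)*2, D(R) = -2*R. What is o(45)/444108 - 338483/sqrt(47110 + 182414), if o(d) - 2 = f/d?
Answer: -1/3330810 - 338483*sqrt(57381)/114762 ≈ -706.52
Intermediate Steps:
f = -96 (f = -4*-2*(-2)*3*2 = -4*4*3*2 = -48*2 = -4*24 = -96)
o(d) = 2 - 96/d
o(45)/444108 - 338483/sqrt(47110 + 182414) = (2 - 96/45)/444108 - 338483/sqrt(47110 + 182414) = (2 - 96*1/45)*(1/444108) - 338483*sqrt(57381)/114762 = (2 - 32/15)*(1/444108) - 338483*sqrt(57381)/114762 = -2/15*1/444108 - 338483*sqrt(57381)/114762 = -1/3330810 - 338483*sqrt(57381)/114762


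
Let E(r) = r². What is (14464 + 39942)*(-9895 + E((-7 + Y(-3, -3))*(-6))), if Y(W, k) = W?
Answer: -342485770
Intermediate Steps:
(14464 + 39942)*(-9895 + E((-7 + Y(-3, -3))*(-6))) = (14464 + 39942)*(-9895 + ((-7 - 3)*(-6))²) = 54406*(-9895 + (-10*(-6))²) = 54406*(-9895 + 60²) = 54406*(-9895 + 3600) = 54406*(-6295) = -342485770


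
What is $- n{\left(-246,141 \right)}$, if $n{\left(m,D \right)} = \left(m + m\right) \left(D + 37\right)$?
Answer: $87576$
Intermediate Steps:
$n{\left(m,D \right)} = 2 m \left(37 + D\right)$
$- n{\left(-246,141 \right)} = - 2 \left(-246\right) \left(37 + 141\right) = - 2 \left(-246\right) 178 = \left(-1\right) \left(-87576\right) = 87576$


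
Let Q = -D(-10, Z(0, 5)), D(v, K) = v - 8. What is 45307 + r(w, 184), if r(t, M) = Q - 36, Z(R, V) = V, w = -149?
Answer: 45289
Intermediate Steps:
D(v, K) = -8 + v
Q = 18 (Q = -(-8 - 10) = -1*(-18) = 18)
r(t, M) = -18 (r(t, M) = 18 - 36 = -18)
45307 + r(w, 184) = 45307 - 18 = 45289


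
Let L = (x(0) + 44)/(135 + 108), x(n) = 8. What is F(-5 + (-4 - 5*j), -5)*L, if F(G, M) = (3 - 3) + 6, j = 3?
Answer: 104/81 ≈ 1.2840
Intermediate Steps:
F(G, M) = 6 (F(G, M) = 0 + 6 = 6)
L = 52/243 (L = (8 + 44)/(135 + 108) = 52/243 ≈ 0.21399)
F(-5 + (-4 - 5*j), -5)*L = 6*(52/243) = 104/81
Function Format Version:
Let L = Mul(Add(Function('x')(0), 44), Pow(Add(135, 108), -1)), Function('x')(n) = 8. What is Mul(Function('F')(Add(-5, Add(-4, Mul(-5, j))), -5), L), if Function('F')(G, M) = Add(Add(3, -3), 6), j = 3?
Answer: Rational(104, 81) ≈ 1.2840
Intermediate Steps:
Function('F')(G, M) = 6 (Function('F')(G, M) = Add(0, 6) = 6)
L = Rational(52, 243) (L = Mul(Add(8, 44), Pow(Add(135, 108), -1)) = Mul(52, Pow(243, -1)) = Mul(52, Rational(1, 243)) = Rational(52, 243) ≈ 0.21399)
Mul(Function('F')(Add(-5, Add(-4, Mul(-5, j))), -5), L) = Mul(6, Rational(52, 243)) = Rational(104, 81)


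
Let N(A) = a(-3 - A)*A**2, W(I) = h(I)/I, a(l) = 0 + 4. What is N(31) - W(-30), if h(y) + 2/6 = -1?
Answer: 172978/45 ≈ 3844.0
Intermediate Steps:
h(y) = -4/3 (h(y) = -1/3 - 1 = -4/3)
a(l) = 4
W(I) = -4/(3*I)
N(A) = 4*A**2
N(31) - W(-30) = 4*31**2 - (-4)/(3*(-30)) = 4*961 - (-4)*(-1)/(3*30) = 3844 - 1*2/45 = 3844 - 2/45 = 172978/45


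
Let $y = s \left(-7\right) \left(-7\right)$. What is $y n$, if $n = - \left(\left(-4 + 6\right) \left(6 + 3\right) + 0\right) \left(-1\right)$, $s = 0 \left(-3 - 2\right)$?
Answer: $0$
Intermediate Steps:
$s = 0$ ($s = 0 \left(-5\right) = 0$)
$n = 18$ ($n = - \left(2 \cdot 9 + 0\right) \left(-1\right) = - \left(18 + 0\right) \left(-1\right) = - 18 \left(-1\right) = \left(-1\right) \left(-18\right) = 18$)
$y = 0$ ($y = 0 \left(-7\right) \left(-7\right) = 0 \left(-7\right) = 0$)
$y n = 0 \cdot 18 = 0$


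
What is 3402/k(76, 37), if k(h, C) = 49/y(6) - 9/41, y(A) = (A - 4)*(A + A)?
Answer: 3347568/1793 ≈ 1867.0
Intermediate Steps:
y(A) = 2*A*(-4 + A) (y(A) = (-4 + A)*(2*A) = 2*A*(-4 + A))
k(h, C) = 1793/984 (k(h, C) = 49/((2*6*(-4 + 6))) - 9/41 = 49/((2*6*2)) - 9*1/41 = 49/24 - 9/41 = 1793/984)
3402/k(76, 37) = 3402/(1793/984) = 3402*(984/1793) = 3347568/1793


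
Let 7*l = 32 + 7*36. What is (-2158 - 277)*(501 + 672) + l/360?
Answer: -1799440579/630 ≈ -2.8563e+6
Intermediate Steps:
l = 284/7 (l = (32 + 7*36)/7 = (32 + 252)/7 = (⅐)*284 = 284/7 ≈ 40.571)
(-2158 - 277)*(501 + 672) + l/360 = (-2158 - 277)*(501 + 672) + (284/7)/360 = -2435*1173 + (284/7)*(1/360) = -2856255 + 71/630 = -1799440579/630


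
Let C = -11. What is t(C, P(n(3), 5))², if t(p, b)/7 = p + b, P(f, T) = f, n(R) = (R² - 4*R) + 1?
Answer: 8281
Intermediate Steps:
n(R) = 1 + R² - 4*R
t(p, b) = 7*b + 7*p (t(p, b) = 7*(p + b) = 7*(b + p) = 7*b + 7*p)
t(C, P(n(3), 5))² = (7*(1 + 3² - 4*3) + 7*(-11))² = (7*(1 + 9 - 12) - 77)² = (7*(-2) - 77)² = (-14 - 77)² = (-91)² = 8281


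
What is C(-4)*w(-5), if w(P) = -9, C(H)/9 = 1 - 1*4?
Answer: 243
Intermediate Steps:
C(H) = -27 (C(H) = 9*(1 - 1*4) = 9*(1 - 4) = 9*(-3) = -27)
C(-4)*w(-5) = -27*(-9) = 243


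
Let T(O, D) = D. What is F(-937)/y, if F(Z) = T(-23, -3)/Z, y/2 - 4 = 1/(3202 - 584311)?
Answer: 1743327/4355991190 ≈ 0.00040021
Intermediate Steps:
y = 4648870/581109 (y = 8 + 2/(3202 - 584311) = 8 + 2/(-581109) = 8 + 2*(-1/581109) = 8 - 2/581109 = 4648870/581109 ≈ 8.0000)
F(Z) = -3/Z
F(-937)/y = (-3/(-937))/(4648870/581109) = -3*(-1/937)*(581109/4648870) = (3/937)*(581109/4648870) = 1743327/4355991190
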